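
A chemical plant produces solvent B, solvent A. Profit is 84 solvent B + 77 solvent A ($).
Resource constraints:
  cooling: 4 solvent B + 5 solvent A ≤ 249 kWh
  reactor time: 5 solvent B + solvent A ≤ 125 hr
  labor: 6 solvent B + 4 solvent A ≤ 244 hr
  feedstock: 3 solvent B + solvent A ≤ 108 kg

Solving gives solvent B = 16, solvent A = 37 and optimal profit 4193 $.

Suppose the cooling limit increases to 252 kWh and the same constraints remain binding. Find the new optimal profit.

4220

Check each constraint at x*: cooling 249/249 (tight); reactor time 117/125 (slack 8); labor 244/244 (tight); feedstock 85/108 (slack 23).
By complementary slackness, y = 0 for the non-binding constraints.
Dual feasibility on the basic columns requires 4·y_cooling + 6·y_labor = 84, 5·y_cooling + 4·y_labor = 77.
Solving: y_cooling = 9, y_labor = 8.
Δz = y_cooling·Δb = 9 × (3) = 27, so new z* = 4193 + 27 = 4220.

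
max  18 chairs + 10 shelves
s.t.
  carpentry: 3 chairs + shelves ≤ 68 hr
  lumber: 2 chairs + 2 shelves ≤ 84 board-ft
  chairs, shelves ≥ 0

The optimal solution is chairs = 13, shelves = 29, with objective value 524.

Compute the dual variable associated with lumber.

3

At the optimum: carpentry uses 68 of 68 (binding); lumber uses 84 of 84 (binding).
From A_Bᵀ y = c: 3·y_carpentry + 2·y_lumber = 18; 1·y_carpentry + 2·y_lumber = 10.
Solving: y_carpentry = 4, y_lumber = 3.
Shadow price of lumber = 3.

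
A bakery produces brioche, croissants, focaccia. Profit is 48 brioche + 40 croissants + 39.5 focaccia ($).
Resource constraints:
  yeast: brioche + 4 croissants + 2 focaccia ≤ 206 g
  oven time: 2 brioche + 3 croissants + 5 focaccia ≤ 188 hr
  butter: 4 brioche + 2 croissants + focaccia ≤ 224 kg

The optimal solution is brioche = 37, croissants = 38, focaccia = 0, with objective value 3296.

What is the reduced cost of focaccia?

-8.5

At the optimum: yeast uses 189 of 206 (slack = 17); oven time uses 188 of 188 (binding); butter uses 224 of 224 (binding).
By complementary slackness, y = 0 for the non-binding constraint.
Dual feasibility on the basic columns requires 2·y_oven time + 4·y_butter = 48, 3·y_oven time + 2·y_butter = 40.
This yields shadow prices y_oven time = 8, y_butter = 8.
Reduced cost of focaccia: c₃ − yᵀa₃ = 39.5 − (8·5 + 8·1) = 39.5 − 48 = -8.5.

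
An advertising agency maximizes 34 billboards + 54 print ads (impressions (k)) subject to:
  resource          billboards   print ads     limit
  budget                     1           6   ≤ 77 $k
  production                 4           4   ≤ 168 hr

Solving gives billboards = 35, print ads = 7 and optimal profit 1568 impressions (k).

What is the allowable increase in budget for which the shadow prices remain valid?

175

Binding constraints: budget, production. The basis is B = [[1,6],[4,4]] with det -20.
Per unit increase in budget, x* moves by d = (-0.2, 0.2).
The basis stays optimal until billboards reaches 0; allowable increase = 175 $k.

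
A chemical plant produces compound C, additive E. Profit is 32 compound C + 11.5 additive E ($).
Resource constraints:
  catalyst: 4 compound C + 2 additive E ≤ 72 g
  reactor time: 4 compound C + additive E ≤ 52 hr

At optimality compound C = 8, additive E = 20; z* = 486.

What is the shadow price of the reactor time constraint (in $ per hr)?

Both catalyst and reactor time are binding at x*.
From A_Bᵀ y = c: 4·y_catalyst + 4·y_reactor time = 32; 2·y_catalyst + 1·y_reactor time = 11.5.
→ y_catalyst = 3.5 and y_reactor time = 4.5.
Shadow price of reactor time = 4.5.

4.5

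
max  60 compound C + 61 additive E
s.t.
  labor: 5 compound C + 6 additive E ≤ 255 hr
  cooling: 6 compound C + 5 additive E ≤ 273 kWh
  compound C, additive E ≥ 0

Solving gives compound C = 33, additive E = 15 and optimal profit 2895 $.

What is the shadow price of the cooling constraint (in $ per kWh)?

5

Both labor and cooling are binding at x*.
The binding rows give the dual system: 5·y_labor + 6·y_cooling = 60 and 6·y_labor + 5·y_cooling = 61.
→ y_labor = 6 and y_cooling = 5.
Shadow price of cooling = 5.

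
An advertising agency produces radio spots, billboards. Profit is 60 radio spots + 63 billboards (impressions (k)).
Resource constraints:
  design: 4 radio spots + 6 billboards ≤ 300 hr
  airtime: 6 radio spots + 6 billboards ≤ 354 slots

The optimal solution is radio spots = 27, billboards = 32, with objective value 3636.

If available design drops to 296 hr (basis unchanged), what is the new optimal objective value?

3630

Check each constraint at x*: design 300/300 (tight); airtime 354/354 (tight).
The binding rows give the dual system: 4·y_design + 6·y_airtime = 60 and 6·y_design + 6·y_airtime = 63.
This yields shadow prices y_design = 1.5, y_airtime = 9.
Δz = y_design·Δb = 1.5 × (-4) = -6, so new z* = 3636 − 6 = 3630.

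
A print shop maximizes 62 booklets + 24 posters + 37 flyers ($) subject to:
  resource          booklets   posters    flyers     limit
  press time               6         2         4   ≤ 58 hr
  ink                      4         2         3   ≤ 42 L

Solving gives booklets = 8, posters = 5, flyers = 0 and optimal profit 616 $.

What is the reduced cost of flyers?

Both press time and ink are binding at x*.
Dual feasibility on the basic columns requires 6·y_press time + 4·y_ink = 62, 2·y_press time + 2·y_ink = 24.
→ y_press time = 7 and y_ink = 5.
Reduced cost of flyers: c₃ − yᵀa₃ = 37 − (7·4 + 5·3) = 37 − 43 = -6.

-6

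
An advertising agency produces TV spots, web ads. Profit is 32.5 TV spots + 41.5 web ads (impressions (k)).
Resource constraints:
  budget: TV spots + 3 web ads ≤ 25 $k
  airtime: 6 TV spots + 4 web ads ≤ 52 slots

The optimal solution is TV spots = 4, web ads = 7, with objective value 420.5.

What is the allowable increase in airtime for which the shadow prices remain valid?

98

Binding constraints: budget, airtime. The basis is B = [[1,3],[6,4]] with det -14.
Per unit increase in airtime, x* moves by d = (0.2143, -0.0714).
The basis stays optimal until web ads reaches 0; allowable increase = 98 slots.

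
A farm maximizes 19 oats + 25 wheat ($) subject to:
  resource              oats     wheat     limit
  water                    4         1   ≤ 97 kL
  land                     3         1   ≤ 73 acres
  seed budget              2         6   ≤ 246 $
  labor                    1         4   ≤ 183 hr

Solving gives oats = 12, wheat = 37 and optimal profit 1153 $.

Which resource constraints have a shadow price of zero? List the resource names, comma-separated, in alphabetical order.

labor, water

water: 85/97 (slack 12)
land: 73/73 (binding)
seed budget: 246/246 (binding)
labor: 160/183 (slack 23)
By complementary slackness, a constraint with positive slack has shadow price 0 → labor, water.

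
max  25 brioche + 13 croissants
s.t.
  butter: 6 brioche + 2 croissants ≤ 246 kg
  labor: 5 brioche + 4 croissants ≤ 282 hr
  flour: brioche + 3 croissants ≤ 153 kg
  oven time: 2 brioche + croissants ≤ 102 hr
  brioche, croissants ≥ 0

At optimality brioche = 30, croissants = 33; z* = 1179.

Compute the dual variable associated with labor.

2

Binding: butter and labor. Non-binding: flour (24 unused), oven time (9 unused).
By complementary slackness, y = 0 for the non-binding constraints.
From A_Bᵀ y = c: 6·y_butter + 5·y_labor = 25; 2·y_butter + 4·y_labor = 13.
Solving: y_butter = 2.5, y_labor = 2.
Shadow price of labor = 2.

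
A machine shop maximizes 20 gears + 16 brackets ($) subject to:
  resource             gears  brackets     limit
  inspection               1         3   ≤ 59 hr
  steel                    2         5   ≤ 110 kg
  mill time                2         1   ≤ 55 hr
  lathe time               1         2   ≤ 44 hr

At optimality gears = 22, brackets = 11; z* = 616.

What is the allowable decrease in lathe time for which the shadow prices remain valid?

16.5

Binding constraints: mill time, lathe time. The basis is B = [[2,1],[1,2]] with det 3.
Per unit decrease in lathe time, x* moves by d = (0.3333, -0.6667).
The basis stays optimal until brackets reaches 0; allowable decrease = 16.5 hr.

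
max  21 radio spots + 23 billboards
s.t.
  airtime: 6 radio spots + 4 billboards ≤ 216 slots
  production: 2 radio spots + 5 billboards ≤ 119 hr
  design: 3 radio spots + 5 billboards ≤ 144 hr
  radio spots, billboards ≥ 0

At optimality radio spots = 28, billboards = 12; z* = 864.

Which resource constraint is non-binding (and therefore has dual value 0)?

airtime: 216/216 (binding)
production: 116/119 (slack 3)
design: 144/144 (binding)
By complementary slackness, a constraint with positive slack has shadow price 0 → production.

production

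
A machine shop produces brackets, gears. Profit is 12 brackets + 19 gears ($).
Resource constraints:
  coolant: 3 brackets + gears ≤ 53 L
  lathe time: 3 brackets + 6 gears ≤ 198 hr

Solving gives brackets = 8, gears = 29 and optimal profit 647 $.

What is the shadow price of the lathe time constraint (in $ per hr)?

Both coolant and lathe time are binding at x*.
Dual feasibility on the basic columns requires 3·y_coolant + 3·y_lathe time = 12, 1·y_coolant + 6·y_lathe time = 19.
Solving: y_coolant = 1, y_lathe time = 3.
Shadow price of lathe time = 3.

3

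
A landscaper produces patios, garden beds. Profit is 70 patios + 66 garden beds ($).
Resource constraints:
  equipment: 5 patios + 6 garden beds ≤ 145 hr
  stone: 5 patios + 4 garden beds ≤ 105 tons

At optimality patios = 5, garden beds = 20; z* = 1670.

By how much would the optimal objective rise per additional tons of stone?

9

Both equipment and stone are binding at x*.
From A_Bᵀ y = c: 5·y_equipment + 5·y_stone = 70; 6·y_equipment + 4·y_stone = 66.
This yields shadow prices y_equipment = 5, y_stone = 9.
Shadow price of stone = 9.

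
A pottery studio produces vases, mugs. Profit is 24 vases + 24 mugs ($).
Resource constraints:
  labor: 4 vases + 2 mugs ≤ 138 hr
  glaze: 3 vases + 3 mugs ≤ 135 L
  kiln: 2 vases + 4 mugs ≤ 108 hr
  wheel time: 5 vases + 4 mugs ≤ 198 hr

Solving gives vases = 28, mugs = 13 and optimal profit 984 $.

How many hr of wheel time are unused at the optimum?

6

wheel time used = 5·28 + 4·13 = 192; slack = 198 − 192 = 6.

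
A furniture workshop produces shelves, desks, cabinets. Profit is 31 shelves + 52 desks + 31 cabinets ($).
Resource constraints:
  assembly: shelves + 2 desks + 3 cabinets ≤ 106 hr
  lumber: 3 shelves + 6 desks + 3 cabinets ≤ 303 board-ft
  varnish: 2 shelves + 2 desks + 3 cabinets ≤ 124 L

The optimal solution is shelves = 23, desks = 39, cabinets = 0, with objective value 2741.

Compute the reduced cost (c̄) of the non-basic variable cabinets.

-5

Check each constraint at x*: assembly 101/106 (slack 5); lumber 303/303 (tight); varnish 124/124 (tight).
Slack constraints have shadow price 0 (complementary slackness).
From A_Bᵀ y = c: 3·y_lumber + 2·y_varnish = 31; 6·y_lumber + 2·y_varnish = 52.
→ y_lumber = 7 and y_varnish = 5.
Reduced cost of cabinets: c₃ − yᵀa₃ = 31 − (7·3 + 5·3) = 31 − 36 = -5.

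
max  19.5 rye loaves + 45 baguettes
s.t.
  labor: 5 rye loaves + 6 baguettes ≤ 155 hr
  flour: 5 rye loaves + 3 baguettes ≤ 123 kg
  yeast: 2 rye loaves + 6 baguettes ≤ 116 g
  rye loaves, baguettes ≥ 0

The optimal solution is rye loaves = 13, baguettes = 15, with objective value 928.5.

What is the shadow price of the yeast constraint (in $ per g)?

At the optimum: labor uses 155 of 155 (binding); flour uses 110 of 123 (slack = 13); yeast uses 116 of 116 (binding).
Slack constraints have shadow price 0 (complementary slackness).
Dual feasibility on the basic columns requires 5·y_labor + 2·y_yeast = 19.5, 6·y_labor + 6·y_yeast = 45.
→ y_labor = 1.5 and y_yeast = 6.
Shadow price of yeast = 6.

6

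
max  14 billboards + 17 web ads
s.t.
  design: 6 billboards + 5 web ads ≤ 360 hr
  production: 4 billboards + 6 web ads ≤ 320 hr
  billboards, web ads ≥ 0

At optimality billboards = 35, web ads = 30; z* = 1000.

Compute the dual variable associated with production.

2

At the optimum: design uses 360 of 360 (binding); production uses 320 of 320 (binding).
From A_Bᵀ y = c: 6·y_design + 4·y_production = 14; 5·y_design + 6·y_production = 17.
Solving: y_design = 1, y_production = 2.
Shadow price of production = 2.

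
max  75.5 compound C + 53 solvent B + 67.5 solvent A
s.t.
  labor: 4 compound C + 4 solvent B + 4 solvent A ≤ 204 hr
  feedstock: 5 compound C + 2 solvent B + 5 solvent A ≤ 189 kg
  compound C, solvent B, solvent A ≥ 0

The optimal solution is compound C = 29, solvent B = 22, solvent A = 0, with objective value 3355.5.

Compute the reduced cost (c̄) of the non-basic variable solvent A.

-8

Both labor and feedstock are binding at x*.
Dual feasibility on the basic columns requires 4·y_labor + 5·y_feedstock = 75.5, 4·y_labor + 2·y_feedstock = 53.
→ y_labor = 9.5 and y_feedstock = 7.5.
Reduced cost of solvent A: c₃ − yᵀa₃ = 67.5 − (9.5·4 + 7.5·5) = 67.5 − 75.5 = -8.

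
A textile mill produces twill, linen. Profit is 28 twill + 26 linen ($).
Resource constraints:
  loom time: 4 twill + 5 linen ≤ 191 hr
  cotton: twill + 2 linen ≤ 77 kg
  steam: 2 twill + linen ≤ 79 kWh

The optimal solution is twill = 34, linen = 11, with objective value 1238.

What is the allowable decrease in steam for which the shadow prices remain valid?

40.8

Binding constraints: loom time, steam. The basis is B = [[4,5],[2,1]] with det -6.
Per unit decrease in steam, x* moves by d = (-0.8333, 0.6667).
The basis stays optimal until twill reaches 0; allowable decrease = 40.8 kWh.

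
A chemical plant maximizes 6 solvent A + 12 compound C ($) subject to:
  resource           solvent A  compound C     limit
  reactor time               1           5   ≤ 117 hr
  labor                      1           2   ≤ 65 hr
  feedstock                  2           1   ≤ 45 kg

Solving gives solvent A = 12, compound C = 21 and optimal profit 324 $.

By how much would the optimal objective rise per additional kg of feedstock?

2

Binding: reactor time and feedstock. Non-binding: labor (11 unused).
Slack constraints have shadow price 0 (complementary slackness).
Dual feasibility on the basic columns requires 1·y_reactor time + 2·y_feedstock = 6, 5·y_reactor time + 1·y_feedstock = 12.
→ y_reactor time = 2 and y_feedstock = 2.
Shadow price of feedstock = 2.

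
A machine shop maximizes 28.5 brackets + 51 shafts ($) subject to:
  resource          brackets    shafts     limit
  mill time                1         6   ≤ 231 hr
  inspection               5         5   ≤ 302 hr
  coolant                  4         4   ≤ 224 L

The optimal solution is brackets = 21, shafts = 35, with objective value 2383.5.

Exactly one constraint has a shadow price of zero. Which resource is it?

mill time: 231/231 (binding)
inspection: 280/302 (slack 22)
coolant: 224/224 (binding)
By complementary slackness, a constraint with positive slack has shadow price 0 → inspection.

inspection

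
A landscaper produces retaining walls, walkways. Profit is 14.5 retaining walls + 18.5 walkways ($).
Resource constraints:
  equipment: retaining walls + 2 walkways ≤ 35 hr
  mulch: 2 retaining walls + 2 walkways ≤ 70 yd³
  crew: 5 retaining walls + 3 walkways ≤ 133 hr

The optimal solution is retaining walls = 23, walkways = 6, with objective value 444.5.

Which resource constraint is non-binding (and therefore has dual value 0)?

mulch

equipment: 35/35 (binding)
mulch: 58/70 (slack 12)
crew: 133/133 (binding)
By complementary slackness, a constraint with positive slack has shadow price 0 → mulch.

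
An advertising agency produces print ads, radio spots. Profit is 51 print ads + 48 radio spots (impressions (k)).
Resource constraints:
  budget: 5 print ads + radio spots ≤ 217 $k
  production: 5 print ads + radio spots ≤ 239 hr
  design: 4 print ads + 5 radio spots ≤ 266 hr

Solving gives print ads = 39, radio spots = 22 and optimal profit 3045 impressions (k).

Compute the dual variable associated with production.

At the optimum: budget uses 217 of 217 (binding); production uses 217 of 239 (slack = 22); design uses 266 of 266 (binding).
Slack constraints have shadow price 0 (complementary slackness).
From A_Bᵀ y = c: 5·y_budget + 4·y_design = 51; 1·y_budget + 5·y_design = 48.
→ y_budget = 3 and y_design = 9.
Shadow price of production = 0.

0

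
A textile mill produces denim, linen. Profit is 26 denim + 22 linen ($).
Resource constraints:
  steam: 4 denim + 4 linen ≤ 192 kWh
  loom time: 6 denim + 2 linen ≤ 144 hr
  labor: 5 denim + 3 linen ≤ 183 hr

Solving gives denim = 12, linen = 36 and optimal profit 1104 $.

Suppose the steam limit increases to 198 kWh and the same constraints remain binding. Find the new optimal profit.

Check each constraint at x*: steam 192/192 (tight); loom time 144/144 (tight); labor 168/183 (slack 15).
Since labor is not tight, its dual is 0.
Dual feasibility on the basic columns requires 4·y_steam + 6·y_loom time = 26, 4·y_steam + 2·y_loom time = 22.
This yields shadow prices y_steam = 5, y_loom time = 1.
Δz = y_steam·Δb = 5 × (6) = 30, so new z* = 1104 + 30 = 1134.

1134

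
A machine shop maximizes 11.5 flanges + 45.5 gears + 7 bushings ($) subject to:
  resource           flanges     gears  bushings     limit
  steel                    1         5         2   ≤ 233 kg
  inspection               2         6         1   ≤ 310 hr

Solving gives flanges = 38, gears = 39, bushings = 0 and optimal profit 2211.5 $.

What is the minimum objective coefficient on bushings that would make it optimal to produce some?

Both steel and inspection are binding at x*.
The binding rows give the dual system: 1·y_steel + 2·y_inspection = 11.5 and 5·y_steel + 6·y_inspection = 45.5.
This yields shadow prices y_steel = 5.5, y_inspection = 3.
bushings enters the basis when its profit ≥ yᵀa₃ = 5.5·2 + 3·1 = 14.

14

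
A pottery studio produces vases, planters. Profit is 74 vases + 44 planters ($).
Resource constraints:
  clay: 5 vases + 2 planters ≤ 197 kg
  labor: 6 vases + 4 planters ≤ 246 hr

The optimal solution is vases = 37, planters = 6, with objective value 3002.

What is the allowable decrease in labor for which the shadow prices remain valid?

9.6

Binding constraints: clay, labor. The basis is B = [[5,2],[6,4]] with det 8.
Per unit decrease in labor, x* moves by d = (0.25, -0.625).
The basis stays optimal until planters reaches 0; allowable decrease = 9.6 hr.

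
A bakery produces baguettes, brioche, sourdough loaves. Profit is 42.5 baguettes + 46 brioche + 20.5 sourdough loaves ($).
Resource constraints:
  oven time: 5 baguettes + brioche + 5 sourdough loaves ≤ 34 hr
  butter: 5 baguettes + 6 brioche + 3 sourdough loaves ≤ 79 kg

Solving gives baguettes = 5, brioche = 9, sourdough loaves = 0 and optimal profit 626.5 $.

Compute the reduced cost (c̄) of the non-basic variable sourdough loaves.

-7

Both oven time and butter are binding at x*.
Dual feasibility on the basic columns requires 5·y_oven time + 5·y_butter = 42.5, 1·y_oven time + 6·y_butter = 46.
Solving: y_oven time = 1, y_butter = 7.5.
Reduced cost of sourdough loaves: c₃ − yᵀa₃ = 20.5 − (1·5 + 7.5·3) = 20.5 − 27.5 = -7.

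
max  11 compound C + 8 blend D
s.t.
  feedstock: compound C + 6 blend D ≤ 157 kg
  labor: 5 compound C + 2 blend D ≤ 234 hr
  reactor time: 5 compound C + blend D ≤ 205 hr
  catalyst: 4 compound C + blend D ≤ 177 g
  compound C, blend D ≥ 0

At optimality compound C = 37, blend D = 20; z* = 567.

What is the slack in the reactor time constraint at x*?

0

reactor time used = 5·37 + 1·20 = 205; slack = 205 − 205 = 0.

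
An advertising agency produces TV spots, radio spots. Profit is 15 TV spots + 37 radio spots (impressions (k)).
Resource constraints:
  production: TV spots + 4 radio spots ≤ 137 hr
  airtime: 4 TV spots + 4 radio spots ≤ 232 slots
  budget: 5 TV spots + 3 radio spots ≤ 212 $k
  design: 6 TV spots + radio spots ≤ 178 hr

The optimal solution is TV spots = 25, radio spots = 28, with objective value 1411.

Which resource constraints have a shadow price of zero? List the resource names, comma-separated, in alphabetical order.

airtime, budget

production: 137/137 (binding)
airtime: 212/232 (slack 20)
budget: 209/212 (slack 3)
design: 178/178 (binding)
By complementary slackness, a constraint with positive slack has shadow price 0 → airtime, budget.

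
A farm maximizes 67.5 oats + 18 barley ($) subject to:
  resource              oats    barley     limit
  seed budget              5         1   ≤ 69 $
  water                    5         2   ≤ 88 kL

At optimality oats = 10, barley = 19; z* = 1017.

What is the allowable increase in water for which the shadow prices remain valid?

Binding constraints: seed budget, water. The basis is B = [[5,1],[5,2]] with det 5.
Per unit increase in water, x* moves by d = (-0.2, 1).
The basis stays optimal until oats reaches 0; allowable increase = 50 kL.

50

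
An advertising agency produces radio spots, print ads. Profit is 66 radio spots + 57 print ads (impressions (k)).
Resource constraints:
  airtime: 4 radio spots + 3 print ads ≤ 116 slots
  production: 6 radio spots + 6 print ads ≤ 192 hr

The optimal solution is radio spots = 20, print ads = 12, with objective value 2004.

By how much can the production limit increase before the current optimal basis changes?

Binding constraints: airtime, production. The basis is B = [[4,3],[6,6]] with det 6.
Per unit increase in production, x* moves by d = (-0.5, 0.6667).
The basis stays optimal until radio spots reaches 0; allowable increase = 40 hr.

40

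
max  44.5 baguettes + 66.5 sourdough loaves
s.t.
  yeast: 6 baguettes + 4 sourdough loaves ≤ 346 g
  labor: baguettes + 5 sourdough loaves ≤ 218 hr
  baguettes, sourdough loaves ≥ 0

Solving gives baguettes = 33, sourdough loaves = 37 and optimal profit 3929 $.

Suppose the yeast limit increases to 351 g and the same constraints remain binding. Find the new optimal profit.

3959

Both yeast and labor are binding at x*.
Dual feasibility on the basic columns requires 6·y_yeast + 1·y_labor = 44.5, 4·y_yeast + 5·y_labor = 66.5.
Solving: y_yeast = 6, y_labor = 8.5.
Δz = y_yeast·Δb = 6 × (5) = 30, so new z* = 3929 + 30 = 3959.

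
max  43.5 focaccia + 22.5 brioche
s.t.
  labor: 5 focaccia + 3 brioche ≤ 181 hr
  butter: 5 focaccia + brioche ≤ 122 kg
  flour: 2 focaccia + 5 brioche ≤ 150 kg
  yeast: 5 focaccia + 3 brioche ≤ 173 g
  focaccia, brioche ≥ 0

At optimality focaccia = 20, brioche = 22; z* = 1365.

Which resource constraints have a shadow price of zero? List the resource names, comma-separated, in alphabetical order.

labor, yeast

labor: 166/181 (slack 15)
butter: 122/122 (binding)
flour: 150/150 (binding)
yeast: 166/173 (slack 7)
By complementary slackness, a constraint with positive slack has shadow price 0 → labor, yeast.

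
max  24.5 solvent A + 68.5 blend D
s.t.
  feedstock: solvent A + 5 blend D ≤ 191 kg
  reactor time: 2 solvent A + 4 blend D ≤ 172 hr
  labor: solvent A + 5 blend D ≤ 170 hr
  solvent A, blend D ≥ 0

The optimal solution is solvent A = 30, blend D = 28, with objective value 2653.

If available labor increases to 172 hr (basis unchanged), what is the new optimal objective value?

2666

Binding: reactor time and labor. Non-binding: feedstock (21 unused).
Since feedstock is not tight, its dual is 0.
The binding rows give the dual system: 2·y_reactor time + 1·y_labor = 24.5 and 4·y_reactor time + 5·y_labor = 68.5.
Solving: y_reactor time = 9, y_labor = 6.5.
Δz = y_labor·Δb = 6.5 × (2) = 13, so new z* = 2653 + 13 = 2666.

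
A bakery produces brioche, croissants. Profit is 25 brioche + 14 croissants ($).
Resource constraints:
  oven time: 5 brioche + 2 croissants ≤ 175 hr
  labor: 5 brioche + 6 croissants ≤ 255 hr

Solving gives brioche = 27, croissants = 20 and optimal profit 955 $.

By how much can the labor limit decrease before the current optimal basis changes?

80

Binding constraints: oven time, labor. The basis is B = [[5,2],[5,6]] with det 20.
Per unit decrease in labor, x* moves by d = (0.1, -0.25).
The basis stays optimal until croissants reaches 0; allowable decrease = 80 hr.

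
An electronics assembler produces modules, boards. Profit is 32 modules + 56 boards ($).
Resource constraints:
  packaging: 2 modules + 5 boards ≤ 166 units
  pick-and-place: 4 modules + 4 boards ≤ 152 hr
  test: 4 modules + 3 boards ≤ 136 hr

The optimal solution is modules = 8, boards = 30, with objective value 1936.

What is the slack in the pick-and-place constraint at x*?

pick-and-place used = 4·8 + 4·30 = 152; slack = 152 − 152 = 0.

0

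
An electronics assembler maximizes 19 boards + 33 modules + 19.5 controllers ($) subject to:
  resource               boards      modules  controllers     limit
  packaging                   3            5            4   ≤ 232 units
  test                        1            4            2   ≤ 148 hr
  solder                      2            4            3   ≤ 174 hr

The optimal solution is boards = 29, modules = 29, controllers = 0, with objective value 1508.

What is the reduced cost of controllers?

-6.5

At the optimum: packaging uses 232 of 232 (binding); test uses 145 of 148 (slack = 3); solder uses 174 of 174 (binding).
Since test is not tight, its dual is 0.
The binding rows give the dual system: 3·y_packaging + 2·y_solder = 19 and 5·y_packaging + 4·y_solder = 33.
→ y_packaging = 5 and y_solder = 2.
Reduced cost of controllers: c₃ − yᵀa₃ = 19.5 − (5·4 + 2·3) = 19.5 − 26 = -6.5.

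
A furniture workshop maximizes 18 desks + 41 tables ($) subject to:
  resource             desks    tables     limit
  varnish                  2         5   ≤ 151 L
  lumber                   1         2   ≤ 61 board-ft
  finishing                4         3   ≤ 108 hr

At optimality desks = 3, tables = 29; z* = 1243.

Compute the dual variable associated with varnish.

5

At the optimum: varnish uses 151 of 151 (binding); lumber uses 61 of 61 (binding); finishing uses 99 of 108 (slack = 9).
By complementary slackness, y = 0 for the non-binding constraint.
Dual feasibility on the basic columns requires 2·y_varnish + 1·y_lumber = 18, 5·y_varnish + 2·y_lumber = 41.
This yields shadow prices y_varnish = 5, y_lumber = 8.
Shadow price of varnish = 5.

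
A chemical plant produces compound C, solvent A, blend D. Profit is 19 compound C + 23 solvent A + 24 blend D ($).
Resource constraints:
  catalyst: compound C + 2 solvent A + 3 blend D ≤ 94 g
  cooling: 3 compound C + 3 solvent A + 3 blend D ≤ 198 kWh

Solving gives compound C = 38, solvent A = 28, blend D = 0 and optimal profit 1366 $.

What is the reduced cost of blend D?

-3

Both catalyst and cooling are binding at x*.
From A_Bᵀ y = c: 1·y_catalyst + 3·y_cooling = 19; 2·y_catalyst + 3·y_cooling = 23.
→ y_catalyst = 4 and y_cooling = 5.
Reduced cost of blend D: c₃ − yᵀa₃ = 24 − (4·3 + 5·3) = 24 − 27 = -3.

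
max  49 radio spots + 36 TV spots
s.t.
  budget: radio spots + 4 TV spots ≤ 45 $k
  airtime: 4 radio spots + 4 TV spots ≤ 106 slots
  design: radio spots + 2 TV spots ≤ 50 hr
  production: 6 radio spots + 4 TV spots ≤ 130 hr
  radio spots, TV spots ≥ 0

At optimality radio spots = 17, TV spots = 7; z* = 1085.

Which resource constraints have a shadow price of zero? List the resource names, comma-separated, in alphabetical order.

airtime, design

budget: 45/45 (binding)
airtime: 96/106 (slack 10)
design: 31/50 (slack 19)
production: 130/130 (binding)
By complementary slackness, a constraint with positive slack has shadow price 0 → airtime, design.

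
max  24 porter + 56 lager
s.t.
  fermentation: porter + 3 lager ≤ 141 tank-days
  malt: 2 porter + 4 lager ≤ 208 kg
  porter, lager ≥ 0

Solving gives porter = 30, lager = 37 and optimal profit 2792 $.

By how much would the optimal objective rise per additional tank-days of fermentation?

8

Check each constraint at x*: fermentation 141/141 (tight); malt 208/208 (tight).
Dual feasibility on the basic columns requires 1·y_fermentation + 2·y_malt = 24, 3·y_fermentation + 4·y_malt = 56.
This yields shadow prices y_fermentation = 8, y_malt = 8.
Shadow price of fermentation = 8.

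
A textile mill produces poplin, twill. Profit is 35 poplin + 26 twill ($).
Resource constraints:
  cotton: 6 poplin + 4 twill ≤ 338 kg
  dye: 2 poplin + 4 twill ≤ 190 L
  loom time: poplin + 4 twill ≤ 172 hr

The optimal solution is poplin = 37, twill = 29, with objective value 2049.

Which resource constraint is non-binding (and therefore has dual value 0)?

cotton: 338/338 (binding)
dye: 190/190 (binding)
loom time: 153/172 (slack 19)
By complementary slackness, a constraint with positive slack has shadow price 0 → loom time.

loom time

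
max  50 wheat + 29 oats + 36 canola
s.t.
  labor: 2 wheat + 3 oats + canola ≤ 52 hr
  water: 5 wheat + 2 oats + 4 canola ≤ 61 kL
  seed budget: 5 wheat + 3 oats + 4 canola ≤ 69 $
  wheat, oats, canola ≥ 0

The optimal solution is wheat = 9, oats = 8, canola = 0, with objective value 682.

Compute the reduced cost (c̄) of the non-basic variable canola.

-4

Check each constraint at x*: labor 42/52 (slack 10); water 61/61 (tight); seed budget 69/69 (tight).
Slack constraints have shadow price 0 (complementary slackness).
The binding rows give the dual system: 5·y_water + 5·y_seed budget = 50 and 2·y_water + 3·y_seed budget = 29.
Solving: y_water = 1, y_seed budget = 9.
Reduced cost of canola: c₃ − yᵀa₃ = 36 − (1·4 + 9·4) = 36 − 40 = -4.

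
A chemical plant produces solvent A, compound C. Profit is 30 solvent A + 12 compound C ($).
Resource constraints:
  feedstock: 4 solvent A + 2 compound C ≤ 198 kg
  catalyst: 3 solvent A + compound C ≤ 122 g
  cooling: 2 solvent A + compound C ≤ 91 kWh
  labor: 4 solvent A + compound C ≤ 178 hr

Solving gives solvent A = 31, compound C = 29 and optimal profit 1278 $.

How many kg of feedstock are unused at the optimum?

feedstock used = 4·31 + 2·29 = 182; slack = 198 − 182 = 16.

16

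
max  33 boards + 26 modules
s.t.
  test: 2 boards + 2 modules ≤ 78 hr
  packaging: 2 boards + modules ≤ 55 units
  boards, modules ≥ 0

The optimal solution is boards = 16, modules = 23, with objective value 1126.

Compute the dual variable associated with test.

9.5

At the optimum: test uses 78 of 78 (binding); packaging uses 55 of 55 (binding).
The binding rows give the dual system: 2·y_test + 2·y_packaging = 33 and 2·y_test + 1·y_packaging = 26.
This yields shadow prices y_test = 9.5, y_packaging = 7.
Shadow price of test = 9.5.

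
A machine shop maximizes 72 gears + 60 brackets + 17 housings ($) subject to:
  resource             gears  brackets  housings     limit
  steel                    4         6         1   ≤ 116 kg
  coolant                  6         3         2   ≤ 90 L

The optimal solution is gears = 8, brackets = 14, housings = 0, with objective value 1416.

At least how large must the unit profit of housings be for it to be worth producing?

22

Check each constraint at x*: steel 116/116 (tight); coolant 90/90 (tight).
Dual feasibility on the basic columns requires 4·y_steel + 6·y_coolant = 72, 6·y_steel + 3·y_coolant = 60.
This yields shadow prices y_steel = 6, y_coolant = 8.
housings enters the basis when its profit ≥ yᵀa₃ = 6·1 + 8·2 = 22.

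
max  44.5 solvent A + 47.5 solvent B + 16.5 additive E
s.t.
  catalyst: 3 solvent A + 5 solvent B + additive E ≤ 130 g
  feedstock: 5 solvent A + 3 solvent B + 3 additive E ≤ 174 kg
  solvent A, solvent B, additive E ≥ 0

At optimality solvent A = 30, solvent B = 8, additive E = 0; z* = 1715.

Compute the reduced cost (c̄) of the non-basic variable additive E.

-5

At the optimum: catalyst uses 130 of 130 (binding); feedstock uses 174 of 174 (binding).
Dual feasibility on the basic columns requires 3·y_catalyst + 5·y_feedstock = 44.5, 5·y_catalyst + 3·y_feedstock = 47.5.
Solving: y_catalyst = 6.5, y_feedstock = 5.
Reduced cost of additive E: c₃ − yᵀa₃ = 16.5 − (6.5·1 + 5·3) = 16.5 − 21.5 = -5.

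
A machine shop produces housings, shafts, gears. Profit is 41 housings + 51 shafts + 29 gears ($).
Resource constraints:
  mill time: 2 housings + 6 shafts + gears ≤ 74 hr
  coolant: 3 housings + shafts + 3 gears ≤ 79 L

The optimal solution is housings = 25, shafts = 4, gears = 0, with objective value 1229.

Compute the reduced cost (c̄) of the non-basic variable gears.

Check each constraint at x*: mill time 74/74 (tight); coolant 79/79 (tight).
The binding rows give the dual system: 2·y_mill time + 3·y_coolant = 41 and 6·y_mill time + 1·y_coolant = 51.
Solving: y_mill time = 7, y_coolant = 9.
Reduced cost of gears: c₃ − yᵀa₃ = 29 − (7·1 + 9·3) = 29 − 34 = -5.

-5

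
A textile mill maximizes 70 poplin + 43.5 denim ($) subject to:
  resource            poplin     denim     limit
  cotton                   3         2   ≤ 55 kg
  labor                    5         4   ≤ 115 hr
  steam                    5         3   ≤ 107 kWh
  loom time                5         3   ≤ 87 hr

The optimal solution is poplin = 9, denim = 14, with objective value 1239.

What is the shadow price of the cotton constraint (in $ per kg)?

Check each constraint at x*: cotton 55/55 (tight); labor 101/115 (slack 14); steam 87/107 (slack 20); loom time 87/87 (tight).
Since labor, steam are not tight, their duals are 0.
Dual feasibility on the basic columns requires 3·y_cotton + 5·y_loom time = 70, 2·y_cotton + 3·y_loom time = 43.5.
→ y_cotton = 7.5 and y_loom time = 9.5.
Shadow price of cotton = 7.5.

7.5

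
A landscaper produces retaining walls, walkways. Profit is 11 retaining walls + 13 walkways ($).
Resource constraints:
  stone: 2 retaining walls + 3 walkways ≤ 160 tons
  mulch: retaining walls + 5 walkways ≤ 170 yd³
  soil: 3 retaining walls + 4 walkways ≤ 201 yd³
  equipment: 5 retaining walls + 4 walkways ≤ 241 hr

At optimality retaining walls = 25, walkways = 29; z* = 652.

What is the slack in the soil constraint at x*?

10

soil used = 3·25 + 4·29 = 191; slack = 201 − 191 = 10.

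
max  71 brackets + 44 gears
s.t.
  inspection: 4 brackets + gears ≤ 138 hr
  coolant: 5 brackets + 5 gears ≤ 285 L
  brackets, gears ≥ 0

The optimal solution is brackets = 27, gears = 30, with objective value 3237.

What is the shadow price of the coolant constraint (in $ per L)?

7

At the optimum: inspection uses 138 of 138 (binding); coolant uses 285 of 285 (binding).
Dual feasibility on the basic columns requires 4·y_inspection + 5·y_coolant = 71, 1·y_inspection + 5·y_coolant = 44.
Solving: y_inspection = 9, y_coolant = 7.
Shadow price of coolant = 7.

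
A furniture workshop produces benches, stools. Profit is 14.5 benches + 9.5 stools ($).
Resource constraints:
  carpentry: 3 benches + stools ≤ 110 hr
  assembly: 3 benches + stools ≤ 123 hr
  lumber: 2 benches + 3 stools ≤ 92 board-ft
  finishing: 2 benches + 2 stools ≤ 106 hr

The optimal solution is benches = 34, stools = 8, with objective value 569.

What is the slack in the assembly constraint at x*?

assembly used = 3·34 + 1·8 = 110; slack = 123 − 110 = 13.

13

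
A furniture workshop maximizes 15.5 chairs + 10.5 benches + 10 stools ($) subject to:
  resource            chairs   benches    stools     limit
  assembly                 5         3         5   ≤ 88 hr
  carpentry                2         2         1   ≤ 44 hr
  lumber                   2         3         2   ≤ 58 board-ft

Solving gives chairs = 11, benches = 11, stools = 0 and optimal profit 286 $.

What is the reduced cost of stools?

Check each constraint at x*: assembly 88/88 (tight); carpentry 44/44 (tight); lumber 55/58 (slack 3).
By complementary slackness, y = 0 for the non-binding constraint.
The binding rows give the dual system: 5·y_assembly + 2·y_carpentry = 15.5 and 3·y_assembly + 2·y_carpentry = 10.5.
Solving: y_assembly = 2.5, y_carpentry = 1.5.
Reduced cost of stools: c₃ − yᵀa₃ = 10 − (2.5·5 + 1.5·1) = 10 − 14 = -4.

-4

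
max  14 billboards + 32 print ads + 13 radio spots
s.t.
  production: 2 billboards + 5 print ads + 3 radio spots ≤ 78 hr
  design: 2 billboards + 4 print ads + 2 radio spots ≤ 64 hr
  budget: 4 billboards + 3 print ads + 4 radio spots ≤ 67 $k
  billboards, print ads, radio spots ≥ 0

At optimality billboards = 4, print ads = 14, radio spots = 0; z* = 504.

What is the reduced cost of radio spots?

-5

At the optimum: production uses 78 of 78 (binding); design uses 64 of 64 (binding); budget uses 58 of 67 (slack = 9).
By complementary slackness, y = 0 for the non-binding constraint.
The binding rows give the dual system: 2·y_production + 2·y_design = 14 and 5·y_production + 4·y_design = 32.
Solving: y_production = 4, y_design = 3.
Reduced cost of radio spots: c₃ − yᵀa₃ = 13 − (4·3 + 3·2) = 13 − 18 = -5.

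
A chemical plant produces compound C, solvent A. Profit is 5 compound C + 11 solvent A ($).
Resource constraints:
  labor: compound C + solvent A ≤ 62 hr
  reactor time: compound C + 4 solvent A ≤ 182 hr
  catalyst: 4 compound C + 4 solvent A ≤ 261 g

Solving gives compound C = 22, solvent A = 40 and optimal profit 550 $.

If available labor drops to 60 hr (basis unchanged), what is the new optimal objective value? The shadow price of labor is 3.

Δb = -2, so new z* = 550 + (3)·(-2) = 550 − 6 = 544.

544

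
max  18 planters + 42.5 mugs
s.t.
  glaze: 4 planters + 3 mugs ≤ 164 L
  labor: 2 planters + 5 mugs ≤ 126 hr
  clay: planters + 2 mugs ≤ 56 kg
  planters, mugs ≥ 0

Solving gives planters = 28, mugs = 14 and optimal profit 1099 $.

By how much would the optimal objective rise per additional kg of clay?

Check each constraint at x*: glaze 154/164 (slack 10); labor 126/126 (tight); clay 56/56 (tight).
Slack constraints have shadow price 0 (complementary slackness).
From A_Bᵀ y = c: 2·y_labor + 1·y_clay = 18; 5·y_labor + 2·y_clay = 42.5.
This yields shadow prices y_labor = 6.5, y_clay = 5.
Shadow price of clay = 5.

5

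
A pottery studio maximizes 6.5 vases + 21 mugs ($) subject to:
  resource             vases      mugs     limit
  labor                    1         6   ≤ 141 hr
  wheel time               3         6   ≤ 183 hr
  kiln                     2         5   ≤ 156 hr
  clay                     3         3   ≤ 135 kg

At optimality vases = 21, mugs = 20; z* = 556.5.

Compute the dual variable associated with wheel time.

At the optimum: labor uses 141 of 141 (binding); wheel time uses 183 of 183 (binding); kiln uses 142 of 156 (slack = 14); clay uses 123 of 135 (slack = 12).
By complementary slackness, y = 0 for the non-binding constraints.
Dual feasibility on the basic columns requires 1·y_labor + 3·y_wheel time = 6.5, 6·y_labor + 6·y_wheel time = 21.
→ y_labor = 2 and y_wheel time = 1.5.
Shadow price of wheel time = 1.5.

1.5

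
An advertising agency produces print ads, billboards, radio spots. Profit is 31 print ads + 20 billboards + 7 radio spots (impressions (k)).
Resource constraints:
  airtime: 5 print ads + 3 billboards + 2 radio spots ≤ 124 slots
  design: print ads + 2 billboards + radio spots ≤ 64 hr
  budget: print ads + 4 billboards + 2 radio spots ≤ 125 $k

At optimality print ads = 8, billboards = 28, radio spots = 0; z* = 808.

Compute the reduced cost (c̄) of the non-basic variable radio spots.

-6

Binding: airtime and design. Non-binding: budget (5 unused).
Since budget is not tight, its dual is 0.
From A_Bᵀ y = c: 5·y_airtime + 1·y_design = 31; 3·y_airtime + 2·y_design = 20.
→ y_airtime = 6 and y_design = 1.
Reduced cost of radio spots: c₃ − yᵀa₃ = 7 − (6·2 + 1·1) = 7 − 13 = -6.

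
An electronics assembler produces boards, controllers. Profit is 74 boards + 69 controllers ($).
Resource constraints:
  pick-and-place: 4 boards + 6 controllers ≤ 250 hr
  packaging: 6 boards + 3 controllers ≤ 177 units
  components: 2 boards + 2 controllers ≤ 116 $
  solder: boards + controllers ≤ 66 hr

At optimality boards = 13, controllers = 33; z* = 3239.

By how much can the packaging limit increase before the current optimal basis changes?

144

Binding constraints: pick-and-place, packaging. The basis is B = [[4,6],[6,3]] with det -24.
Per unit increase in packaging, x* moves by d = (0.25, -0.1667).
The basis stays optimal until components becomes binding; allowable increase = 144 units.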